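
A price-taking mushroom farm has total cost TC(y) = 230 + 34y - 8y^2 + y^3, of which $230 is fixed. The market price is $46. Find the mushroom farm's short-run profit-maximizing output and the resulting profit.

Profit = -$86 at y = 6

AVC = 34 - 8y + y^2; min AVC = $18 at y = 4. Since P = $46 ≥ min AVC, the firm produces.
MC = 34 - 16y + 3y^2. Setting P = MC and taking the root on the rising branch gives y* = 6.
TR = 46·6 = 276. TC = 230 + 132 = 362. Profit = 276 − 362 = -$86.
That loss of $86 beats the $230 the firm would lose by shutting down; producing recovers $144 of fixed cost.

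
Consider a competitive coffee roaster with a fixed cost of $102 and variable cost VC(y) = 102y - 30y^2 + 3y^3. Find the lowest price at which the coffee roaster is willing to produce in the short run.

$27 per unit

The firm shuts down when price falls below the minimum of average variable cost. AVC = VC/y = 102 - 30y + 3y^2.
dAVC/dy = -30 + 6y = 0 gives y = 5. min AVC = 102 - 30·5 + 3·5^2 = 27.
So the shutdown price is $27.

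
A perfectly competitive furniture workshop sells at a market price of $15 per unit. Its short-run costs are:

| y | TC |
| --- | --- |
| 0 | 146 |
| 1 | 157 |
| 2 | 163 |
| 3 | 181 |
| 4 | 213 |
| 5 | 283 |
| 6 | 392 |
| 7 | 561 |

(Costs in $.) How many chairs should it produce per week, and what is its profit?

y = 2; profit = -$133

Compute π = P·y − TC at each output: y=0: -146; y=1: -142; y=2: -133; y=3: -136; y=4: -153; y=5: -208; y=6: -302; y=7: -456.
Profit is maximized at y = 2. AVC there is 17/2 = $8.50 ≤ P, so producing beats shutting down (which would give -$146).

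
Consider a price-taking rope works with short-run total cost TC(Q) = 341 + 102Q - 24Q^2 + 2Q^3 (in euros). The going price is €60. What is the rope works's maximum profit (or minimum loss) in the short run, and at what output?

Profit = -€145 at Q = 7

AVC = 102 - 24Q + 2Q^2; min AVC = €30 at Q = 6. Since P = €60 ≥ min AVC, the firm produces.
With MC = 102 - 48Q + 6Q^2, P = MC on the upward-sloping part at Q* = 7.
TR = 60·7 = 420. TC = 341 + 224 = 565. Profit = 420 − 565 = -€145.
Shutting down would mean losing the fixed cost of €341, so operating at a loss of €145 is better by €196.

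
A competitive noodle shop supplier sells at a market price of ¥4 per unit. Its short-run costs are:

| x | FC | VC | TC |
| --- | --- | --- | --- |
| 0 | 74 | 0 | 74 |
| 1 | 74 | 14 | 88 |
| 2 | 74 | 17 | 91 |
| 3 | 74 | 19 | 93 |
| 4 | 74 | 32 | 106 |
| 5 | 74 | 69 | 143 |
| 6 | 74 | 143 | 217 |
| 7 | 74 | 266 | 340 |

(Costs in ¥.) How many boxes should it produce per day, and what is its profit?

x = 0 (shut down); profit = -¥74

Compute π = P·x − TC at each output: x=0: -74; x=1: -84; x=2: -83; x=3: -81; x=4: -90; x=5: -123; x=6: -193; x=7: -312.
Profit is highest at x = 0. Equivalently, the lowest AVC in the table is 19/3 ≈ ¥6.33 at x = 3, and P = ¥4 falls below it — price never covers variable cost, so the firm shuts down and loses only its fixed cost.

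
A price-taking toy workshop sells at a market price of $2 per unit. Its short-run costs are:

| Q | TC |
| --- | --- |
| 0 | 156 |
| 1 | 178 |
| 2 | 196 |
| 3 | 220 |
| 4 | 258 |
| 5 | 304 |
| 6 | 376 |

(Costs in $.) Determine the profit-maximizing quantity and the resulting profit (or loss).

Tabulate TR − TC: Q=0: -156; Q=1: -176; Q=2: -192; Q=3: -214; Q=4: -250; Q=5: -294; Q=6: -364.
Profit is highest at Q = 0. Equivalently, the lowest AVC in the table is 40/2 ≈ $20 at Q = 2, and P = $2 falls below it — price never covers variable cost, so the firm shuts down and loses only its fixed cost.

Q = 0 (shut down); profit = -$156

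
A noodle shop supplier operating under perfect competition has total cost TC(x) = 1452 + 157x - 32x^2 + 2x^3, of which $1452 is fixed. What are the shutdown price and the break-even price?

Shutdown price = $29; break-even price = $179

AVC = 157 - 32x + 2x^2; minimized at x = 8, giving min AVC = $29. That is the shutdown price.
ATC = 1452/x + 157 - 32x + 2x^2. Setting dATC/dx = −1452/x^2 − 32 + 4x = 0 gives x = 11 (since 4·11^3 − 32·11^2 = 1452).
min ATC = 1452/11 + 157 − 32·11 + 2·11^2 = $179. That is the break-even price.
For $29 ≤ P < $179 the firm produces at a loss; below $29 it shuts down.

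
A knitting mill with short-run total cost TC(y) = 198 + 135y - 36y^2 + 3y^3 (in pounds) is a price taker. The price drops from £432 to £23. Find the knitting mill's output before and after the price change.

AVC = 135 - 36y + 3y^2, minimized at y = 6 where min AVC = £27. MC = 135 - 72y + 9y^2.
At P = £432 ≥ min AVC, set P = MC on the rising branch: y = 11.
At P = £23 < min AVC = £27, price no longer covers variable cost at any output, so the firm shuts down: y = 0.

Output falls from 11 to 0 (the firm shuts down)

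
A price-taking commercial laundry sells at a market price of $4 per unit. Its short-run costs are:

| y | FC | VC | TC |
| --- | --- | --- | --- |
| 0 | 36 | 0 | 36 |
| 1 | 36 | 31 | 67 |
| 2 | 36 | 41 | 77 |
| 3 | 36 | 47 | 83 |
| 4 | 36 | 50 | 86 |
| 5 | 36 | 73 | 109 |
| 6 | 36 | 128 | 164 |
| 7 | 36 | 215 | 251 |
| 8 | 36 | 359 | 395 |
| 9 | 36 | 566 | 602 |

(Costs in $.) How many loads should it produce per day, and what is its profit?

y = 0 (shut down); profit = -$36

Compute π = P·y − TC at each output: y=0: -36; y=1: -63; y=2: -69; y=3: -71; y=4: -70; y=5: -89; y=6: -140; y=7: -223; y=8: -363; y=9: -566.
Profit is highest at y = 0. Equivalently, the lowest AVC in the table is 50/4 ≈ $12.50 at y = 4, and P = $4 falls below it — price never covers variable cost, so the firm shuts down and loses only its fixed cost.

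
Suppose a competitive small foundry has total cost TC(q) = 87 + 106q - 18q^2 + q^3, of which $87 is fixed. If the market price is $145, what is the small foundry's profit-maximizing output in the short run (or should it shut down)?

Produce at q = 13

Variable cost is VC = 106q - 18q^2 + q^3, so AVC = VC/q = 106 - 18q + q^2 and MC = dTC/dq = 106 - 36q + 3q^2.
AVC is minimized where dAVC/dq = -18 + 2q = 0, at q = 9; min AVC = 106 - 18·9 + 9^2 = $25.
Because $145 ≥ $25, revenue can cover variable cost; the firm operates.
Set P = MC: 145 = 106 - 36q + 3q^2 → -39 - 36q + 3q^2 = 0. The roots are q = -1 and q = 13; the profit-maximizing output is on the rising part of MC, so q* = 13.
Check: AVC at q = 13 is $41 ≤ P, so revenue covers variable cost.
Profit = P·q − TC = 145·13 − 620 = $1265.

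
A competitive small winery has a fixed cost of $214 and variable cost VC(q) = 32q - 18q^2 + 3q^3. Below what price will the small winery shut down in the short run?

$5 per unit

Short-run supply begins at min AVC. From VC = 32q - 18q^2 + 3q^3, AVC = 32 - 18q + 3q^2.
At the minimum of AVC, MC = AVC. MC = 32 - 36q + 9q^2; setting MC = AVC gives 6q^2 - 18q = 0, so q = 3. min AVC = 5.
So the shutdown price is $5.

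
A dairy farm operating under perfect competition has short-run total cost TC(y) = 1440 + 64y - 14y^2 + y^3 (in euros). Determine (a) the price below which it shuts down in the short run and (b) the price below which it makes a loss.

Shutdown price = €15; break-even price = €160

AVC = 64 - 14y + y^2; minimized at y = 7, giving min AVC = €15. That is the shutdown price.
ATC = 1440/y + 64 - 14y + y^2. Setting dATC/dy = −1440/y^2 − 14 + 2y = 0 gives y = 12 (since 2·12^3 − 14·12^2 = 1440).
min ATC = 1440/12 + 64 − 14·12 + 12^2 = €160. That is the break-even price.
Between these two prices the firm operates at a loss; above €160 it earns a profit.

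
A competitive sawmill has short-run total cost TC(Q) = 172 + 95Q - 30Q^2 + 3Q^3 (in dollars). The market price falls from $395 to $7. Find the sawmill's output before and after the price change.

Output falls from 10 to 0 (the firm shuts down)

AVC = 95 - 30Q + 3Q^2, minimized at Q = 5 where min AVC = $20. MC = 95 - 60Q + 9Q^2.
At P = $395 ≥ min AVC, set P = MC on the rising branch: Q = 10.
At P = $7 < min AVC = $20, price no longer covers variable cost at any output, so the firm shuts down: Q = 0.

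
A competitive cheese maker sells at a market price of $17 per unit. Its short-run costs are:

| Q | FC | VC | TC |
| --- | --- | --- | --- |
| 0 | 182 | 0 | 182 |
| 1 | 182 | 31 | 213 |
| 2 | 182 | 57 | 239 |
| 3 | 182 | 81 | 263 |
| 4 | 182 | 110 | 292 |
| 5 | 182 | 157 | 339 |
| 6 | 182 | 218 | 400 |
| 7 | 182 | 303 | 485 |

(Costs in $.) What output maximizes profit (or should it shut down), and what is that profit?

Compute π = P·Q − TC at each output: Q=0: -182; Q=1: -196; Q=2: -205; Q=3: -212; Q=4: -224; Q=5: -254; Q=6: -298; Q=7: -366.
Profit is highest at Q = 0. Equivalently, the lowest AVC in the table is 81/3 ≈ $27 at Q = 3, and P = $17 falls below it — price never covers variable cost, so the firm shuts down and loses only its fixed cost.

Q = 0 (shut down); profit = -$182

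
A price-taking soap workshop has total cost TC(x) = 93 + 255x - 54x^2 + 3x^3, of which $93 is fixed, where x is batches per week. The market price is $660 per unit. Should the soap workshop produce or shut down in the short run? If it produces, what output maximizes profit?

Variable cost is VC = 255x - 54x^2 + 3x^3, so AVC = VC/x = 255 - 54x + 3x^2 and MC = dTC/dx = 255 - 108x + 9x^2.
AVC hits its minimum where MC = AVC, at x = 9, giving min AVC = 255 - 54·9 + 3·9^2 = $12.
Because $660 ≥ $12, revenue can cover variable cost; the firm operates.
P = MC gives -405 - 108x + 9x^2 = 0, with roots -3 and 15. Take the larger (rising MC): x* = 15.
Check: AVC at x = 15 is $120 ≤ P, so revenue covers variable cost.
Profit = P·x − TC = 660·15 − 1893 = $8007.

Produce at x = 15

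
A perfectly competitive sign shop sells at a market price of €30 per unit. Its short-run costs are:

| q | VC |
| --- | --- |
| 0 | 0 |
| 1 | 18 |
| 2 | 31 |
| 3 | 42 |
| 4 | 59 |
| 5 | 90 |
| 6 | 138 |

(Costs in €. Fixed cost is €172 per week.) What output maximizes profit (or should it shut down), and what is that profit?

q = 4; profit = -€111

Profit at each row (π = 30q − TC): q=0: -172; q=1: -160; q=2: -143; q=3: -124; q=4: -111; q=5: -112; q=6: -130.
Profit is maximized at q = 4. AVC there is 59/4 = €14.75 ≤ P, so producing beats shutting down (which would give -€172).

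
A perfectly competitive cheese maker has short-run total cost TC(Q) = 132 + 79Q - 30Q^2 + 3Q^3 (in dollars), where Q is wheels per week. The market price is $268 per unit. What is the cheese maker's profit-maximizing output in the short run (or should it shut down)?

Produce at Q = 9

From TC, MC = TC'(Q) = 79 - 60Q + 9Q^2 and AVC = VC/Q = 79 - 30Q + 3Q^2.
AVC is minimized where dAVC/dQ = -30 + 6Q = 0, at Q = 5; min AVC = 79 - 30·5 + 3·5^2 = $4.
Because $268 ≥ $4, revenue can cover variable cost; the firm operates.
P = MC gives -189 - 60Q + 9Q^2 = 0, with roots -7/3 and 9. Take the larger (rising MC): Q* = 9.
Check: AVC at Q = 9 is $52 ≤ P, so revenue covers variable cost.
Profit = P·Q − TC = 268·9 − 600 = $1812.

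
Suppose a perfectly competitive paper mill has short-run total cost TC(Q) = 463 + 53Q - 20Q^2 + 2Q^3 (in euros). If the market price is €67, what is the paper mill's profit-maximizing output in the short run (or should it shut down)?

Produce at Q = 7

From TC, MC = TC'(Q) = 53 - 40Q + 6Q^2 and AVC = VC/Q = 53 - 20Q + 2Q^2.
AVC is minimized where dAVC/dQ = -20 + 4Q = 0, at Q = 5; min AVC = 53 - 20·5 + 2·5^2 = €3.
Because €67 ≥ €3, revenue can cover variable cost; the firm operates.
Set P = MC: 67 = 53 - 40Q + 6Q^2 → -14 - 40Q + 6Q^2 = 0. The roots are Q = -1/3 and Q = 7; the profit-maximizing output is on the rising part of MC, so Q* = 7.
Check: AVC at Q = 7 is €11 ≤ P, so revenue covers variable cost.
Profit = P·Q − TC = 67·7 − 540 = -€71, a loss, but smaller than the €463 fixed cost the firm would lose by shutting down.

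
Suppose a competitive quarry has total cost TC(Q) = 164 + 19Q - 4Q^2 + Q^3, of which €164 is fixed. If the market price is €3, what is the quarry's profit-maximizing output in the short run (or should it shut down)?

Shut down

From TC, MC = TC'(Q) = 19 - 8Q + 3Q^2 and AVC = VC/Q = 19 - 4Q + Q^2.
AVC hits its minimum where MC = AVC, at Q = 2, giving min AVC = 19 - 4·2 + 2^2 = €15.
P = €3 lies below min AVC = €15; no output level covers variable cost.
Shutting down limits the loss to fixed cost, €164.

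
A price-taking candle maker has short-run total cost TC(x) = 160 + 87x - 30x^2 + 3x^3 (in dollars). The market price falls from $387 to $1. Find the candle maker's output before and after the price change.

Output falls from 10 to 0 (the firm shuts down)

AVC = 87 - 30x + 3x^2, minimized at x = 5 where min AVC = $12. MC = 87 - 60x + 9x^2.
With P = $387 above the shutdown price, P = MC gives x = 10.
At P = $1 < min AVC = $12, price no longer covers variable cost at any output, so the firm shuts down: x = 0.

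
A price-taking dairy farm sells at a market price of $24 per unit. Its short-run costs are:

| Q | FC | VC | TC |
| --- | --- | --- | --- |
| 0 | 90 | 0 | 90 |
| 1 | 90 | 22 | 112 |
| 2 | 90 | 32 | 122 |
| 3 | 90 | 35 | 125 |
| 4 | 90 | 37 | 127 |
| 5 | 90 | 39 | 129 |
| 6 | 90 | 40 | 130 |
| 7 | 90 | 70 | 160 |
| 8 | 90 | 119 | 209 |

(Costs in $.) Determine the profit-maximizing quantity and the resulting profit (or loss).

Tabulate TR − TC: Q=0: -90; Q=1: -88; Q=2: -74; Q=3: -53; Q=4: -31; Q=5: -9; Q=6: 14; Q=7: 8; Q=8: -17.
Profit is maximized at Q = 6. AVC there is 40/6 = $6.67 ≤ P, so producing beats shutting down (which would give -$90).

Q = 6; profit = $14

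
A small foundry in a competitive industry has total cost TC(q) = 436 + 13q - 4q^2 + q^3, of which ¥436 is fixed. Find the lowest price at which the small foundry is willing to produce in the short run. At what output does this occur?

¥9 per unit, at q = 2

The shutdown price is the minimum of AVC. VC = 13q - 4q^2 + q^3, so AVC = 13 - 4q + q^2.
dAVC/dq = -4 + 2q = 0 gives q = 2. min AVC = 13 - 4·2 + 2^2 = 9.
For P < ¥9 the firm produces nothing.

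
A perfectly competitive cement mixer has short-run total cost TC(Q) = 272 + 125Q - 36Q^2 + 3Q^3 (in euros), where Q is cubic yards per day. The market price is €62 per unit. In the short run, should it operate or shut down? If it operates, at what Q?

Produce at Q = 7

From TC, MC = TC'(Q) = 125 - 72Q + 9Q^2 and AVC = VC/Q = 125 - 36Q + 3Q^2.
AVC hits its minimum where MC = AVC, at Q = 6, giving min AVC = 125 - 36·6 + 3·6^2 = €17.
Since P = €62 ≥ min AVC = €17, price covers variable cost and the firm should produce.
P = MC gives 63 - 72Q + 9Q^2 = 0, with roots 1 and 7. Take the larger (rising MC): Q* = 7.
Check: AVC at Q = 7 is €20 ≤ P, so revenue covers variable cost.
Profit = P·Q − TC = 62·7 − 412 = €22.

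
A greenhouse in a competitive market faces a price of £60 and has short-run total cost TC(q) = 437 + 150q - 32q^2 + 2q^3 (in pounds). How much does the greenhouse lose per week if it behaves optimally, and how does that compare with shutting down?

AVC = 150 - 32q + 2q^2 has its minimum £22 at q = 8; price £60 clears that bar, so the firm operates.
With MC = 150 - 64q + 6q^2, P = MC on the upward-sloping part at q* = 9.
TR = 60·9 = 540. TC = 437 + 216 = 653. Profit = 540 − 653 = -£113.
Shutting down would mean losing the fixed cost of £437, so operating at a loss of £113 is better by £324.

Profit = -£113 at q = 9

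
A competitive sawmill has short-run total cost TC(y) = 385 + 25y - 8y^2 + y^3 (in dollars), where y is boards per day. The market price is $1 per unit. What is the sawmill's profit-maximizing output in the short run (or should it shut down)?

Shut down

From TC, MC = TC'(y) = 25 - 16y + 3y^2 and AVC = VC/y = 25 - 8y + y^2.
The AVC parabola has its vertex at y = 8/2 = 4, where AVC = 25 - 8·4 + 4^2 = $9.
P = $1 lies below min AVC = $9; no output level covers variable cost.
Best response: produce nothing and absorb the $385 fixed cost.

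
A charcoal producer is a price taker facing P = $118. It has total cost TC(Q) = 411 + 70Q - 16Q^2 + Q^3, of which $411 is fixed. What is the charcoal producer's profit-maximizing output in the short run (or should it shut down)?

Produce at Q = 12

From TC, MC = TC'(Q) = 70 - 32Q + 3Q^2 and AVC = VC/Q = 70 - 16Q + Q^2.
The AVC parabola has its vertex at Q = 16/2 = 8, where AVC = 70 - 16·8 + 8^2 = $6.
Because $118 ≥ $6, revenue can cover variable cost; the firm operates.
P = MC gives -48 - 32Q + 3Q^2 = 0, with roots -4/3 and 12. Take the larger (rising MC): Q* = 12.
Check: AVC at Q = 12 is $22 ≤ P, so revenue covers variable cost.
Profit = P·Q − TC = 118·12 − 675 = $741.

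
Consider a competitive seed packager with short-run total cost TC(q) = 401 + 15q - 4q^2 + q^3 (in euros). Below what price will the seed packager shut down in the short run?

€11 per unit

The shutdown price is the minimum of AVC. VC = 15q - 4q^2 + q^3, so AVC = 15 - 4q + q^2.
At the minimum of AVC, MC = AVC. MC = 15 - 8q + 3q^2; setting MC = AVC gives 2q^2 - 4q = 0, so q = 2. min AVC = 11.
So the shutdown price is €11.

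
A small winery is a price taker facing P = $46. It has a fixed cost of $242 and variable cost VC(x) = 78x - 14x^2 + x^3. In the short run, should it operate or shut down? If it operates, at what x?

Strip out fixed cost: VC = 78x - 14x^2 + x^3. Then AVC = 78 - 14x + x^2 and MC = 78 - 28x + 3x^2.
AVC hits its minimum where MC = AVC, at x = 7, giving min AVC = 78 - 14·7 + 7^2 = $29.
P = $46 exceeds min AVC = $29, so the firm stays open.
P = MC gives 32 - 28x + 3x^2 = 0, with roots 4/3 and 8. Take the larger (rising MC): x* = 8.
Check: AVC at x = 8 is $30 ≤ P, so revenue covers variable cost.
Profit = P·x − TC = 46·8 − 482 = -$114, a loss, but smaller than the $242 fixed cost the firm would lose by shutting down.

Produce at x = 8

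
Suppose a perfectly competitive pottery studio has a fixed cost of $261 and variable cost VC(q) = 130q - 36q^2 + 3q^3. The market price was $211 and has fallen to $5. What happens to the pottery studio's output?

AVC = 130 - 36q + 3q^2, minimized at q = 6 where min AVC = $22. MC = 130 - 72q + 9q^2.
With P = $211 above the shutdown price, P = MC gives q = 9.
At P = $5 < min AVC = $22, price no longer covers variable cost at any output, so the firm shuts down: q = 0.

Output falls from 9 to 0 (the firm shuts down)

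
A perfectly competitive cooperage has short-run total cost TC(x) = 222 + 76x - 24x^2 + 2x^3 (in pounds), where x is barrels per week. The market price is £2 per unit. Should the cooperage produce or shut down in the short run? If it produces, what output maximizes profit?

Shut down

Variable cost is VC = 76x - 24x^2 + 2x^3, so AVC = VC/x = 76 - 24x + 2x^2 and MC = dTC/dx = 76 - 48x + 6x^2.
AVC is minimized where dAVC/dx = -24 + 4x = 0, at x = 6; min AVC = 76 - 24·6 + 2·6^2 = £4.
With P < min AVC (£2 < £4), every unit sold adds to the loss.
Shutting down limits the loss to fixed cost, £222.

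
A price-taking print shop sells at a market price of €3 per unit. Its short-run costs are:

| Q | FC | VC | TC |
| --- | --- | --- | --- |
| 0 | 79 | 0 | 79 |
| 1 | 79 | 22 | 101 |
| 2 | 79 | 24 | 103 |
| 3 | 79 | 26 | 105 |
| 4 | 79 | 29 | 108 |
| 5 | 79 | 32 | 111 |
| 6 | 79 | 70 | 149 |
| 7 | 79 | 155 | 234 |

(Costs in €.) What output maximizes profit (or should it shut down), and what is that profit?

Q = 0 (shut down); profit = -€79

Profit at each row (π = 3Q − TC): Q=0: -79; Q=1: -98; Q=2: -97; Q=3: -96; Q=4: -96; Q=5: -96; Q=6: -131; Q=7: -213.
Profit is highest at Q = 0. Equivalently, the lowest AVC in the table is 32/5 ≈ €6.40 at Q = 5, and P = €3 falls below it — price never covers variable cost, so the firm shuts down and loses only its fixed cost.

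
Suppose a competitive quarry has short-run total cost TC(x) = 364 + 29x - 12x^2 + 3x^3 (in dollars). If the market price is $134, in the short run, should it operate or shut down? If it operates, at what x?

Produce at x = 5

Strip out fixed cost: VC = 29x - 12x^2 + 3x^3. Then AVC = 29 - 12x + 3x^2 and MC = 29 - 24x + 9x^2.
AVC is minimized where dAVC/dx = -12 + 6x = 0, at x = 2; min AVC = 29 - 12·2 + 3·2^2 = $17.
Since P = $134 ≥ min AVC = $17, price covers variable cost and the firm should produce.
P = MC gives -105 - 24x + 9x^2 = 0, with roots -7/3 and 5. Take the larger (rising MC): x* = 5.
Check: AVC at x = 5 is $44 ≤ P, so revenue covers variable cost.
Profit = P·x − TC = 134·5 − 584 = $86.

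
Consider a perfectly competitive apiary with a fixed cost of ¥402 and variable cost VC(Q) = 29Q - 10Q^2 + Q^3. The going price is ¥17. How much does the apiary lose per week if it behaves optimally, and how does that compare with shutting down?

AVC = 29 - 10Q + Q^2; min AVC = ¥4 at Q = 5. Since P = ¥17 ≥ min AVC, the firm produces.
MC = 29 - 20Q + 3Q^2. Setting P = MC and taking the root on the rising branch gives Q* = 6.
TR = 17·6 = 102. TC = 402 + 30 = 432. Profit = 102 − 432 = -¥330.
Shutting down would mean losing the fixed cost of ¥402, so operating at a loss of ¥330 is better by ¥72.

Profit = -¥330 at Q = 6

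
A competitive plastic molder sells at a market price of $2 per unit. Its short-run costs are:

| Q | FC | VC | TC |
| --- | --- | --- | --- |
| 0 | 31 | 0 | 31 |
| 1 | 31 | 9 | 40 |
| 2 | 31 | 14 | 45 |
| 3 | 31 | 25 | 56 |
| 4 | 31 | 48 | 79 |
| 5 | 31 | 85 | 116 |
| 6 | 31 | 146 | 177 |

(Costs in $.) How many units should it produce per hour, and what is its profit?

Q = 0 (shut down); profit = -$31

Profit at each row (π = 2Q − TC): Q=0: -31; Q=1: -38; Q=2: -41; Q=3: -50; Q=4: -71; Q=5: -106; Q=6: -165.
Profit is highest at Q = 0. Equivalently, the lowest AVC in the table is 14/2 ≈ $7 at Q = 2, and P = $2 falls below it — price never covers variable cost, so the firm shuts down and loses only its fixed cost.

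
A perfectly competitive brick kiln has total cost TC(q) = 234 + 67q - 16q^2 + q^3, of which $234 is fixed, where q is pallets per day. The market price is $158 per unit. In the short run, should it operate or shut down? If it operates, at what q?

From TC, MC = TC'(q) = 67 - 32q + 3q^2 and AVC = VC/q = 67 - 16q + q^2.
AVC is minimized where dAVC/dq = -16 + 2q = 0, at q = 8; min AVC = 67 - 16·8 + 8^2 = $3.
Because $158 ≥ $3, revenue can cover variable cost; the firm operates.
P = MC gives -91 - 32q + 3q^2 = 0, with roots -7/3 and 13. Take the larger (rising MC): q* = 13.
Check: AVC at q = 13 is $28 ≤ P, so revenue covers variable cost.
Profit = P·q − TC = 158·13 − 598 = $1456.

Produce at q = 13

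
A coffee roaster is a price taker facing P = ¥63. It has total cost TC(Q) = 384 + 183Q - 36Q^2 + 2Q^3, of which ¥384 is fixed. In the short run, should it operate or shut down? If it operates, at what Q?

Produce at Q = 10

From TC, MC = TC'(Q) = 183 - 72Q + 6Q^2 and AVC = VC/Q = 183 - 36Q + 2Q^2.
The AVC parabola has its vertex at Q = 36/4 = 9, where AVC = 183 - 36·9 + 2·9^2 = ¥21.
P = ¥63 exceeds min AVC = ¥21, so the firm stays open.
P = MC gives 120 - 72Q + 6Q^2 = 0, with roots 2 and 10. Take the larger (rising MC): Q* = 10.
Check: AVC at Q = 10 is ¥23 ≤ P, so revenue covers variable cost.
Profit = P·Q − TC = 63·10 − 614 = ¥16.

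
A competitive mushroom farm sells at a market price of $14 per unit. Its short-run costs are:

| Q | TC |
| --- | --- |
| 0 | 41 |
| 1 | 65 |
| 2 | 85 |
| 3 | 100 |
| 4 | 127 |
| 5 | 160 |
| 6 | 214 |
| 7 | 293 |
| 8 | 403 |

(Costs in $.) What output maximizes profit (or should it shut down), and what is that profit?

Q = 0 (shut down); profit = -$41

Compute π = P·Q − TC at each output: Q=0: -41; Q=1: -51; Q=2: -57; Q=3: -58; Q=4: -71; Q=5: -90; Q=6: -130; Q=7: -195; Q=8: -291.
Profit is highest at Q = 0. Equivalently, the lowest AVC in the table is 59/3 ≈ $19.67 at Q = 3, and P = $14 falls below it — price never covers variable cost, so the firm shuts down and loses only its fixed cost.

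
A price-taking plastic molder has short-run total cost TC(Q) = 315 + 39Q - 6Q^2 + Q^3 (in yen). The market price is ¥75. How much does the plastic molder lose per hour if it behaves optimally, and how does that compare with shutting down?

AVC = 39 - 6Q + Q^2; min AVC = ¥30 at Q = 3. Since P = ¥75 ≥ min AVC, the firm produces.
With MC = 39 - 12Q + 3Q^2, P = MC on the upward-sloping part at Q* = 6.
TR = 75·6 = 450. TC = 315 + 234 = 549. Profit = 450 − 549 = -¥99.
By producing, the firm covers all variable cost plus ¥216 of fixed cost; shutting down would lose the full ¥315.

Profit = -¥99 at Q = 6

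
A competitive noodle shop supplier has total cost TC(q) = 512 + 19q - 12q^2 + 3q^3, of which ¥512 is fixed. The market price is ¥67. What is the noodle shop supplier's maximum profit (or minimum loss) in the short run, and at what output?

AVC = 19 - 12q + 3q^2 has its minimum ¥7 at q = 2; price ¥67 clears that bar, so the firm operates.
MC = 19 - 24q + 9q^2. Setting P = MC and taking the root on the rising branch gives q* = 4.
TR = 67·4 = 268. TC = 512 + 76 = 588. Profit = 268 − 588 = -¥320.
By producing, the firm covers all variable cost plus ¥192 of fixed cost; shutting down would lose the full ¥512.

Profit = -¥320 at q = 4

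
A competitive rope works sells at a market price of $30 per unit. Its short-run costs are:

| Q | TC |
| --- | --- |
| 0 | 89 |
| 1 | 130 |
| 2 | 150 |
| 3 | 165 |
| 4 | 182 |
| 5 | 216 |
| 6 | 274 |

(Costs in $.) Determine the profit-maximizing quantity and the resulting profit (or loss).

Tabulate TR − TC: Q=0: -89; Q=1: -100; Q=2: -90; Q=3: -75; Q=4: -62; Q=5: -66; Q=6: -94.
Profit is maximized at Q = 4. AVC there is 93/4 = $23.25 ≤ P, so producing beats shutting down (which would give -$89).

Q = 4; profit = -$62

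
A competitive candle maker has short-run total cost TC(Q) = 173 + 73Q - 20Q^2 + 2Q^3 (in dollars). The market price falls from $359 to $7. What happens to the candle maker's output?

MC = 73 - 40Q + 6Q^2; the shutdown threshold is min AVC = $23 (at Q = 5).
At P = $359 ≥ min AVC, set P = MC on the rising branch: Q = 11.
At P = $7 < min AVC = $23, price no longer covers variable cost at any output, so the firm shuts down: Q = 0.

Output falls from 11 to 0 (the firm shuts down)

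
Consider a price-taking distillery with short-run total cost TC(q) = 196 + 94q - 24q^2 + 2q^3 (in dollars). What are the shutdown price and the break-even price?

Shutdown price = $22; break-even price = $52

Shutdown price = min AVC. AVC = 94 - 24q + 2q^2, with vertex at q = 6 and minimum $22.
ATC = 196/q + 94 - 24q + 2q^2. Setting dATC/dq = −196/q^2 − 24 + 4q = 0 gives q = 7 (since 4·7^3 − 24·7^2 = 196).
min ATC = 196/7 + 94 − 24·7 + 2·7^2 = $52. That is the break-even price.
For $22 ≤ P < $52 the firm produces at a loss; below $22 it shuts down.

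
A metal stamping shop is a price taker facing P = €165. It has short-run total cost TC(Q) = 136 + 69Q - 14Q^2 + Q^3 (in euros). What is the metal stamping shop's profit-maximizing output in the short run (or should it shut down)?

From TC, MC = TC'(Q) = 69 - 28Q + 3Q^2 and AVC = VC/Q = 69 - 14Q + Q^2.
AVC hits its minimum where MC = AVC, at Q = 7, giving min AVC = 69 - 14·7 + 7^2 = €20.
Because €165 ≥ €20, revenue can cover variable cost; the firm operates.
P = MC gives -96 - 28Q + 3Q^2 = 0, with roots -8/3 and 12. Take the larger (rising MC): Q* = 12.
Check: AVC at Q = 12 is €45 ≤ P, so revenue covers variable cost.
Profit = P·Q − TC = 165·12 − 676 = €1304.

Produce at Q = 12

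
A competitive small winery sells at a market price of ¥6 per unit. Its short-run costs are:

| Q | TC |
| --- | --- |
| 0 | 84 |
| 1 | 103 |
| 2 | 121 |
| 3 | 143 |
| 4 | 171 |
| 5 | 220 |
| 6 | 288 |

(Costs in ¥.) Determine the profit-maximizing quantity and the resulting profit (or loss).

Q = 0 (shut down); profit = -¥84

Tabulate TR − TC: Q=0: -84; Q=1: -97; Q=2: -109; Q=3: -125; Q=4: -147; Q=5: -190; Q=6: -252.
Profit is highest at Q = 0. Equivalently, the lowest AVC in the table is 37/2 ≈ ¥18.50 at Q = 2, and P = ¥6 falls below it — price never covers variable cost, so the firm shuts down and loses only its fixed cost.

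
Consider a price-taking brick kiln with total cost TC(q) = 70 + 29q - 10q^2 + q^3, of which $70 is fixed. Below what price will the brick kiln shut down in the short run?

$4 per unit

The shutdown price is the minimum of AVC. VC = 29q - 10q^2 + q^3, so AVC = 29 - 10q + q^2.
dAVC/dq = -10 + 2q = 0 gives q = 5. min AVC = 29 - 10·5 + 5^2 = 4.
For P < $4 the firm produces nothing.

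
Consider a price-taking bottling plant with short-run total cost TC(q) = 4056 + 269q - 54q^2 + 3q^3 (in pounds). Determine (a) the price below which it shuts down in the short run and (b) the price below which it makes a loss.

Shutdown price = £26; break-even price = £386

AVC = 269 - 54q + 3q^2; minimized at q = 9, giving min AVC = £26. That is the shutdown price.
ATC = 4056/q + 269 - 54q + 3q^2. Setting dATC/dq = −4056/q^2 − 54 + 6q = 0 gives q = 13 (since 6·13^3 − 54·13^2 = 4056).
min ATC = 4056/13 + 269 − 54·13 + 3·13^2 = £386. That is the break-even price.
Between these two prices the firm operates at a loss; above £386 it earns a profit.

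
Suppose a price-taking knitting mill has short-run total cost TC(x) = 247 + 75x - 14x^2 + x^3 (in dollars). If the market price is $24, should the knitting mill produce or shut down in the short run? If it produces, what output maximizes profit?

Shut down

From TC, MC = TC'(x) = 75 - 28x + 3x^2 and AVC = VC/x = 75 - 14x + x^2.
AVC hits its minimum where MC = AVC, at x = 7, giving min AVC = 75 - 14·7 + 7^2 = $26.
With P < min AVC ($24 < $26), every unit sold adds to the loss.
Best response: produce nothing and absorb the $247 fixed cost.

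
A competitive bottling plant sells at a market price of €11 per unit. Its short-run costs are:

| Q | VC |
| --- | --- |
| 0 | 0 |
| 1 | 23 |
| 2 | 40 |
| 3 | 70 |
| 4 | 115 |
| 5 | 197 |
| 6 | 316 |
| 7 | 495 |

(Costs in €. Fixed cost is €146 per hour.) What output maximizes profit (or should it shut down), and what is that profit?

Q = 0 (shut down); profit = -€146

Tabulate TR − TC: Q=0: -146; Q=1: -158; Q=2: -164; Q=3: -183; Q=4: -217; Q=5: -288; Q=6: -396; Q=7: -564.
Profit is highest at Q = 0. Equivalently, the lowest AVC in the table is 40/2 ≈ €20 at Q = 2, and P = €11 falls below it — price never covers variable cost, so the firm shuts down and loses only its fixed cost.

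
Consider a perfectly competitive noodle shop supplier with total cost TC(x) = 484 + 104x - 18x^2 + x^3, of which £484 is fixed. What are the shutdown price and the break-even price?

Shutdown price = £23; break-even price = £71

Shutdown price = min AVC. AVC = 104 - 18x + x^2, with vertex at x = 9 and minimum £23.
ATC = 484/x + 104 - 18x + x^2. Setting dATC/dx = −484/x^2 − 18 + 2x = 0 gives x = 11 (since 2·11^3 − 18·11^2 = 484).
min ATC = 484/11 + 104 − 18·11 + 11^2 = £71. That is the break-even price.
Between these two prices the firm operates at a loss; above £71 it earns a profit.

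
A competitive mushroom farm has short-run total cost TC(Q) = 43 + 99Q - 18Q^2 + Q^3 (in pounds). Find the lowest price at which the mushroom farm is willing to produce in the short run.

£18 per unit

The shutdown price is the minimum of AVC. VC = 99Q - 18Q^2 + Q^3, so AVC = 99 - 18Q + Q^2.
dAVC/dQ = -18 + 2Q = 0 gives Q = 9. min AVC = 99 - 18·9 + 9^2 = 18.
The firm shuts down for any P below £18.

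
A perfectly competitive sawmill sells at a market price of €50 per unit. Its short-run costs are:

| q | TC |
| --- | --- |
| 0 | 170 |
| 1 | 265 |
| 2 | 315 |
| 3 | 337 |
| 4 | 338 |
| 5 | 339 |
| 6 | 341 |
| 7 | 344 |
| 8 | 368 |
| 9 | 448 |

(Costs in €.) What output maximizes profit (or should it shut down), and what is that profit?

q = 8; profit = €32

Compute π = P·q − TC at each output: q=0: -170; q=1: -215; q=2: -215; q=3: -187; q=4: -138; q=5: -89; q=6: -41; q=7: 6; q=8: 32; q=9: 2.
Profit is maximized at q = 8. AVC there is 198/8 = €24.75 ≤ P, so producing beats shutting down (which would give -€170).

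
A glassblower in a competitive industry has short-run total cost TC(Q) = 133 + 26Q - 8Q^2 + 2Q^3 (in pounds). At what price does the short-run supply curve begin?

£18 per unit

The shutdown price is the minimum of AVC. VC = 26Q - 8Q^2 + 2Q^3, so AVC = 26 - 8Q + 2Q^2.
dAVC/dQ = -8 + 4Q = 0 gives Q = 2. min AVC = 26 - 8·2 + 2·2^2 = 18.
The firm shuts down for any P below £18.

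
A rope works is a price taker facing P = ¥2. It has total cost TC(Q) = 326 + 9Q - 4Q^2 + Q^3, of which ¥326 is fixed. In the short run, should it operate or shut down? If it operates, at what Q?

Shut down

Strip out fixed cost: VC = 9Q - 4Q^2 + Q^3. Then AVC = 9 - 4Q + Q^2 and MC = 9 - 8Q + 3Q^2.
The AVC parabola has its vertex at Q = 4/2 = 2, where AVC = 9 - 4·2 + 2^2 = ¥5.
With P < min AVC (¥2 < ¥5), every unit sold adds to the loss.
Best response: produce nothing and absorb the ¥326 fixed cost.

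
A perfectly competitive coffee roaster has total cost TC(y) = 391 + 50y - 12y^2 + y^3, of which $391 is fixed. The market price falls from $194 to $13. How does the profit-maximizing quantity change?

Output falls from 12 to 0 (the firm shuts down)

MC = 50 - 24y + 3y^2; the shutdown threshold is min AVC = $14 (at y = 6).
At P = $194 ≥ min AVC, set P = MC on the rising branch: y = 12.
At P = $13 < min AVC = $14, price no longer covers variable cost at any output, so the firm shuts down: y = 0.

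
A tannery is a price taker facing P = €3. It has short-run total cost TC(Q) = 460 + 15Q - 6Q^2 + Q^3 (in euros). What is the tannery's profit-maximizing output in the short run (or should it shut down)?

Shut down

Strip out fixed cost: VC = 15Q - 6Q^2 + Q^3. Then AVC = 15 - 6Q + Q^2 and MC = 15 - 12Q + 3Q^2.
AVC is minimized where dAVC/dQ = -6 + 2Q = 0, at Q = 3; min AVC = 15 - 6·3 + 3^2 = €6.
P = €3 lies below min AVC = €6; no output level covers variable cost.
The firm minimizes its loss by shutting down and losing only its fixed cost of €460.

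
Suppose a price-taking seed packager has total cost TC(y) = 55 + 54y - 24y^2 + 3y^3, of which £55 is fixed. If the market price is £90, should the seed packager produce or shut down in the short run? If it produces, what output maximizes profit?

Produce at y = 6

Strip out fixed cost: VC = 54y - 24y^2 + 3y^3. Then AVC = 54 - 24y + 3y^2 and MC = 54 - 48y + 9y^2.
The AVC parabola has its vertex at y = 24/6 = 4, where AVC = 54 - 24·4 + 3·4^2 = £6.
Since P = £90 ≥ min AVC = £6, price covers variable cost and the firm should produce.
P = MC gives -36 - 48y + 9y^2 = 0, with roots -2/3 and 6. Take the larger (rising MC): y* = 6.
Check: AVC at y = 6 is £18 ≤ P, so revenue covers variable cost.
Profit = P·y − TC = 90·6 − 163 = £377.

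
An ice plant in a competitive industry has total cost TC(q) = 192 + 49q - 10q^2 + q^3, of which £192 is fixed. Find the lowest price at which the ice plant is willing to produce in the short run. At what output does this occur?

Short-run supply begins at min AVC. From VC = 49q - 10q^2 + q^3, AVC = 49 - 10q + q^2.
dAVC/dq = -10 + 2q = 0 gives q = 5. min AVC = 49 - 10·5 + 5^2 = 24.
For P < £24 the firm produces nothing.

£24 per unit, at q = 5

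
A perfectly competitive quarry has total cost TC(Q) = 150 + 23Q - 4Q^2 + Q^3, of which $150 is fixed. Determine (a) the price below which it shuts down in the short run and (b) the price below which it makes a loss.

AVC = 23 - 4Q + Q^2; minimized at Q = 2, giving min AVC = $19. That is the shutdown price.
ATC = 150/Q + 23 - 4Q + Q^2. Setting dATC/dQ = −150/Q^2 − 4 + 2Q = 0 gives Q = 5 (since 2·5^3 − 4·5^2 = 150).
min ATC = 150/5 + 23 − 4·5 + 5^2 = $58. That is the break-even price.
Between these two prices the firm operates at a loss; above $58 it earns a profit.

Shutdown price = $19; break-even price = $58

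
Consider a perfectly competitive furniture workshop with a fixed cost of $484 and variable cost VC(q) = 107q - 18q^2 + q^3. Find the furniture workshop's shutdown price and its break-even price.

Shutdown price = min AVC. AVC = 107 - 18q + q^2, with vertex at q = 9 and minimum $26.
ATC = 484/q + 107 - 18q + q^2. Setting dATC/dq = −484/q^2 − 18 + 2q = 0 gives q = 11 (since 2·11^3 − 18·11^2 = 484).
min ATC = 484/11 + 107 − 18·11 + 11^2 = $74. That is the break-even price.
Between these two prices the firm operates at a loss; above $74 it earns a profit.

Shutdown price = $26; break-even price = $74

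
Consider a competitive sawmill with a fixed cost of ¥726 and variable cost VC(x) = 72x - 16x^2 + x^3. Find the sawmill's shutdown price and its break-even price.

Shutdown price = min AVC. AVC = 72 - 16x + x^2, with vertex at x = 8 and minimum ¥8.
ATC = 726/x + 72 - 16x + x^2. Setting dATC/dx = −726/x^2 − 16 + 2x = 0 gives x = 11 (since 2·11^3 − 16·11^2 = 726).
min ATC = 726/11 + 72 − 16·11 + 11^2 = ¥83. That is the break-even price.
Between these two prices the firm operates at a loss; above ¥83 it earns a profit.

Shutdown price = ¥8; break-even price = ¥83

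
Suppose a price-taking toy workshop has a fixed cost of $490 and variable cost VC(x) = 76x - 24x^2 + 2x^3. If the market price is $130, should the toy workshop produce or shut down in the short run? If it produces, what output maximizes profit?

Produce at x = 9

Strip out fixed cost: VC = 76x - 24x^2 + 2x^3. Then AVC = 76 - 24x + 2x^2 and MC = 76 - 48x + 6x^2.
The AVC parabola has its vertex at x = 24/4 = 6, where AVC = 76 - 24·6 + 2·6^2 = $4.
Because $130 ≥ $4, revenue can cover variable cost; the firm operates.
Set P = MC: 130 = 76 - 48x + 6x^2 → -54 - 48x + 6x^2 = 0. The roots are x = -1 and x = 9; the profit-maximizing output is on the rising part of MC, so x* = 9.
Check: AVC at x = 9 is $22 ≤ P, so revenue covers variable cost.
Profit = P·x − TC = 130·9 − 688 = $482.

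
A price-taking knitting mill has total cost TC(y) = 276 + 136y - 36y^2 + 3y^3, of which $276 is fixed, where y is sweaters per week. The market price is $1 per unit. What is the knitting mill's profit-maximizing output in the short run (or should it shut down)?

Shut down

Strip out fixed cost: VC = 136y - 36y^2 + 3y^3. Then AVC = 136 - 36y + 3y^2 and MC = 136 - 72y + 9y^2.
AVC is minimized where dAVC/dy = -36 + 6y = 0, at y = 6; min AVC = 136 - 36·6 + 3·6^2 = $28.
Since P = $1 < min AVC = $28, price fails to cover variable cost at any output.
Shutting down limits the loss to fixed cost, $276.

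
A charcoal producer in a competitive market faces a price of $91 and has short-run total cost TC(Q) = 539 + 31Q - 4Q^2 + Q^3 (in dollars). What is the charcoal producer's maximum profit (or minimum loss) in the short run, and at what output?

AVC = 31 - 4Q + Q^2 has its minimum $27 at Q = 2; price $91 clears that bar, so the firm operates.
MC = 31 - 8Q + 3Q^2. Setting P = MC and taking the root on the rising branch gives Q* = 6.
TR = 91·6 = 546. TC = 539 + 258 = 797. Profit = 546 − 797 = -$251.
That loss of $251 beats the $539 the firm would lose by shutting down; producing recovers $288 of fixed cost.

Profit = -$251 at Q = 6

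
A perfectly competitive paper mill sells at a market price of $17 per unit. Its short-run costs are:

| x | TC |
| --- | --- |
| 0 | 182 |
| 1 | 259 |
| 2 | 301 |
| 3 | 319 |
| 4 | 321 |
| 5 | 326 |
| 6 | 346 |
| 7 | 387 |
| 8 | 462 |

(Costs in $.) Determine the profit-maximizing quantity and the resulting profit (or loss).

x = 0 (shut down); profit = -$182

Profit at each row (π = 17x − TC): x=0: -182; x=1: -242; x=2: -267; x=3: -268; x=4: -253; x=5: -241; x=6: -244; x=7: -268; x=8: -326.
Profit is highest at x = 0. Equivalently, the lowest AVC in the table is 164/6 ≈ $27.33 at x = 6, and P = $17 falls below it — price never covers variable cost, so the firm shuts down and loses only its fixed cost.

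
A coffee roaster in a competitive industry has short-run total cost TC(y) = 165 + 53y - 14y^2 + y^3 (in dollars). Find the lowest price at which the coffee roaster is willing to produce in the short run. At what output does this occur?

$4 per unit, at y = 7

The shutdown price is the minimum of AVC. VC = 53y - 14y^2 + y^3, so AVC = 53 - 14y + y^2.
At the minimum of AVC, MC = AVC. MC = 53 - 28y + 3y^2; setting MC = AVC gives 2y^2 - 14y = 0, so y = 7. min AVC = 4.
For P < $4 the firm produces nothing.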